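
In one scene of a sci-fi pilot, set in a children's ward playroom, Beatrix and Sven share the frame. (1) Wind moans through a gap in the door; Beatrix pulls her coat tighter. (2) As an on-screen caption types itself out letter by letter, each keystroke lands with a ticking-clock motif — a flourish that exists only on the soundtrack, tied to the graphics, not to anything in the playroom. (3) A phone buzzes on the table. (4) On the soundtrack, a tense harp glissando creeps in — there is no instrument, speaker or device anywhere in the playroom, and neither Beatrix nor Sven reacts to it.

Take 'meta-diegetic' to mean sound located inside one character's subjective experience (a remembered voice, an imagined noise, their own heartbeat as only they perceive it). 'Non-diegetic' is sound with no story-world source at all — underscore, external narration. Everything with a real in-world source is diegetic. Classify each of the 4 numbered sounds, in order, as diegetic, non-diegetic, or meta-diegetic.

(1) ambient/room sound belonging to the story's physical space → diegetic.
(2) sound married to a title/caption — outside the diegesis by definition → non-diegetic.
(3) an in-world source (a phone); characters could hear it → diegetic.
Sound (4): it has no source in the story world and no character can hear it — it's underscore, so non-diegetic.

diegetic, non-diegetic, diegetic, non-diegetic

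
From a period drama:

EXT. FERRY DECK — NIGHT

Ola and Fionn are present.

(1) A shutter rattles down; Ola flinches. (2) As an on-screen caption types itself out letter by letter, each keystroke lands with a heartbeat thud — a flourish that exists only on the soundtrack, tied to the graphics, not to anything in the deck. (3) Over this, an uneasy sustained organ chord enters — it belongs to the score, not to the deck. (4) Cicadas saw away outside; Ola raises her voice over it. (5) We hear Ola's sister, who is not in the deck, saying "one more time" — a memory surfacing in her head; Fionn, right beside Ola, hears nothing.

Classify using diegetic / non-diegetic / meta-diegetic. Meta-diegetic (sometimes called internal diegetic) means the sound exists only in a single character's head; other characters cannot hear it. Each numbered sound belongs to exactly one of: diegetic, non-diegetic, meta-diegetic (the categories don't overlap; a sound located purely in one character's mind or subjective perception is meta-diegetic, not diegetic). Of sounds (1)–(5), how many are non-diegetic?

(1) the sound comes from a shutter physically present in the location → diegetic.
(2) sound married to a title/caption — outside the diegesis by definition → non-diegetic.
(3) is non-diegetic: nothing in the deck produces it and the characters don't hear it — pure soundtrack.
Sound (4): cicadas is part of the location's real environment, so diegetic.
Sound (5): the voice is a memory playing only inside Ola's mind; Fionn can't hear it, so meta-diegetic.
So 2 of the 5 are non-diegetic: (2), (3).

2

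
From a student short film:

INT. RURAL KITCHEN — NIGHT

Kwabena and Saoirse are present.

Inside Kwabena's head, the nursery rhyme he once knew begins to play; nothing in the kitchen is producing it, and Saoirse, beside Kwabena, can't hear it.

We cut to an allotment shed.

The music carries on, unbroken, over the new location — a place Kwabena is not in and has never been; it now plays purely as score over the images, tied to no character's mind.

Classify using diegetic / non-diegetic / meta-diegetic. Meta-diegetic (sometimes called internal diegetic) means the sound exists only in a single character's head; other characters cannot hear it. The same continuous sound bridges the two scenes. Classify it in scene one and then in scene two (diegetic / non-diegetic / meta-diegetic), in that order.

meta-diegetic, non-diegetic

Scene one: the music exists only inside Kwabena's mind; Saoirse can't hear it → meta-diegetic.
Scene two: it's detached from Kwabena entirely and plays over unrelated images with no in-world source — conventional underscore → non-diegetic.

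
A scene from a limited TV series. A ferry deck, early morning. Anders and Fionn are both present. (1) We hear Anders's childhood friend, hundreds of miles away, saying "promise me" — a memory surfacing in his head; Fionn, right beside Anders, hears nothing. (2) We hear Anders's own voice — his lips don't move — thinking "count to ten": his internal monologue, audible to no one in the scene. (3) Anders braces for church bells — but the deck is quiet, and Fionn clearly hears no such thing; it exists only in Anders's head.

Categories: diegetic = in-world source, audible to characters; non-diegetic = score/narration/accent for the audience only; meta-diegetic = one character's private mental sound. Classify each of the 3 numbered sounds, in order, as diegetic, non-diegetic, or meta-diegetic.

meta-diegetic, meta-diegetic, meta-diegetic

Sound (1): a remembered line, private to Anders — not present in the room, not audible to Fionn, so meta-diegetic.
(2) internal monologue — inside Anders's mind, not spoken into the scene → meta-diegetic.
Sound (3): the sound is imagined by Anders; nothing in the story world is producing it and Fionn can't hear it, so meta-diegetic.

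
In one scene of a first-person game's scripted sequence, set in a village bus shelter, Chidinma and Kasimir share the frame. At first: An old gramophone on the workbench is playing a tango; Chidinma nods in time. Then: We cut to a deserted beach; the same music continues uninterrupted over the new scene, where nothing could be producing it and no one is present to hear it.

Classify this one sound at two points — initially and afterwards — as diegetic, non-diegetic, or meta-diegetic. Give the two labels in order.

diegetic, non-diegetic

Initially: an old gramophone is a real in-scene source and Chidinma reacts to it → diegetic.
Afterwards: there is no longer any in-world source and no one can hear it — it has become underscore → non-diegetic.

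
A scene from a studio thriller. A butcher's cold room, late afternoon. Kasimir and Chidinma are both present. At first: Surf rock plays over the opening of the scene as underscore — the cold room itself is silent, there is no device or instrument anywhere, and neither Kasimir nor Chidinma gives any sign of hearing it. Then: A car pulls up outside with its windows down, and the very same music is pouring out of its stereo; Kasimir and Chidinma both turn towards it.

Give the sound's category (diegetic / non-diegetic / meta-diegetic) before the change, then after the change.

Before the change: no in-world source exists and no character can hear it — underscore → non-diegetic.
After the change: the car stereo is now a real source in the story world and the characters hear it → diegetic.

non-diegetic, diegetic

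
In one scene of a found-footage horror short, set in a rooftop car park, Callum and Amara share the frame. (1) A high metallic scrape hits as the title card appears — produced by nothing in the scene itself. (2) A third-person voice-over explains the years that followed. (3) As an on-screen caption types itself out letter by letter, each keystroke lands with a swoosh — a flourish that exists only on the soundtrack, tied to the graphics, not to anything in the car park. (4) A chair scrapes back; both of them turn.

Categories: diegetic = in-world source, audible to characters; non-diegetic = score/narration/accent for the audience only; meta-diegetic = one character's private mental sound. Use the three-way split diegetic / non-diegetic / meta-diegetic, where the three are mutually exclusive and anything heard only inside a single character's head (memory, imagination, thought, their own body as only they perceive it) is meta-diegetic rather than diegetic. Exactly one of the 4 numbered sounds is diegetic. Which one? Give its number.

(1) is non-diegetic: it's a sound-design accent with no in-world source; no one in the scene can hear it.
Sound (2): external voice-over — not a character, not heard by anyone in the scene, so non-diegetic.
(3) the caption isn't part of the story world, so neither is the sound tied to it → non-diegetic.
(4) an in-world source (a chair); characters could hear it → diegetic.
Only (4) is diegetic.

4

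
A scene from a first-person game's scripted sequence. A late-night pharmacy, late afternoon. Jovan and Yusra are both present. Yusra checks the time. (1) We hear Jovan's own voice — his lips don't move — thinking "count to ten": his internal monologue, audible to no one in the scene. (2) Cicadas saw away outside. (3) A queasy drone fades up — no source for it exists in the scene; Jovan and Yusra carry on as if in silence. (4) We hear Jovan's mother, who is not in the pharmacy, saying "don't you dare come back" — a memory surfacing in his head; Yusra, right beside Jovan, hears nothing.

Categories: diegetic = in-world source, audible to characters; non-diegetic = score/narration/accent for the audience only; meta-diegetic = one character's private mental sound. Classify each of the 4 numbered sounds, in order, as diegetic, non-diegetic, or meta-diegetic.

(1) is meta-diegetic: Jovan's thought-voice: a private mental sound no other character can hear.
(2) is diegetic: ambient/room sound belonging to the story's physical space.
(3) is non-diegetic: it has no source in the story world and no character can hear it — it's underscore.
(4) a remembered line, private to Jovan — not present in the room, not audible to Yusra → meta-diegetic.

meta-diegetic, diegetic, non-diegetic, meta-diegetic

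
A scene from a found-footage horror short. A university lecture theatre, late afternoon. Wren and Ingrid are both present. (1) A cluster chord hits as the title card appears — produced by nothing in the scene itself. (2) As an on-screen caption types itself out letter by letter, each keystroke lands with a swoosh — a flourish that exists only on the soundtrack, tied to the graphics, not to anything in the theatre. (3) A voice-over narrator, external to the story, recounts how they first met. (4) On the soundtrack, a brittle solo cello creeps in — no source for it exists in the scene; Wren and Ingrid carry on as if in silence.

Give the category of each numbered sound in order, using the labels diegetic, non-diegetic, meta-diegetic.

non-diegetic, non-diegetic, non-diegetic, non-diegetic

(1) an editorial stinger — it belongs to the cut, not the story world → non-diegetic.
(2) it accompanies on-screen graphics, not anything inside the story world → non-diegetic.
Sound (3): the narrator exists outside the story world, addressing only the audience, so non-diegetic.
(4) is non-diegetic: it has no source in the story world and no character can hear it — it's underscore.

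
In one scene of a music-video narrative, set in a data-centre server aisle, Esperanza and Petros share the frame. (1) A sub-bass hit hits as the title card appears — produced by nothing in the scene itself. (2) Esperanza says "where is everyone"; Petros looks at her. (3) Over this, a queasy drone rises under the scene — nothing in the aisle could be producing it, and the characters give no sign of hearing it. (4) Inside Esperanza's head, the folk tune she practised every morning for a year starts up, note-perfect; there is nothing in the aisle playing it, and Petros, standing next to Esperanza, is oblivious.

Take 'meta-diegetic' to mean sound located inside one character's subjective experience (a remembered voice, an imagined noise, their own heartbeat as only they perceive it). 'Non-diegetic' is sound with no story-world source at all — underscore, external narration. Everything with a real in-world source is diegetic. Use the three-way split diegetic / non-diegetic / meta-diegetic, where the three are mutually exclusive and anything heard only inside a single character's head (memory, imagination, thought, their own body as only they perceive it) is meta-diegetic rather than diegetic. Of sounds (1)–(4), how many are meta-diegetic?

1

(1) is non-diegetic: it's a sound-design accent with no in-world source; no one in the scene can hear it.
Sound (2): on-screen dialogue — Esperanza speaks and Petros is there to hear, so diegetic.
Sound (3): it has no source in the story world and no character can hear it — it's underscore, so non-diegetic.
(4) is meta-diegetic: it lives in Esperanza's subjectivity, not in the aisle.
Meta-diegetic: (4) — that's 1.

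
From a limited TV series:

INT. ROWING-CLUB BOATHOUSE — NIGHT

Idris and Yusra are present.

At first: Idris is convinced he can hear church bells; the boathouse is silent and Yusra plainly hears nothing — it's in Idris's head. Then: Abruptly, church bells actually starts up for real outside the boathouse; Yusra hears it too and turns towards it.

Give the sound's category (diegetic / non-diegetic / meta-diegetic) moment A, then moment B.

Moment A: only Idris 'hears' it — imagined, in his mind → meta-diegetic.
Moment B: now there's a real external source and Yusra hears it too — in the story world → diegetic.

meta-diegetic, diegetic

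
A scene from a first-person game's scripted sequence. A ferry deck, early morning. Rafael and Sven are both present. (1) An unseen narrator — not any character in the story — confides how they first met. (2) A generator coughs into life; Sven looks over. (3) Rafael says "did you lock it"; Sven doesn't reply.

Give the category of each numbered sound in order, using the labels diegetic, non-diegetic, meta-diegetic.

non-diegetic, diegetic, diegetic

(1) is non-diegetic: the narrator exists outside the story world, addressing only the audience.
(2) the sound comes from a generator physically present in the location → diegetic.
(3) is diegetic: spoken by a character present in the story world.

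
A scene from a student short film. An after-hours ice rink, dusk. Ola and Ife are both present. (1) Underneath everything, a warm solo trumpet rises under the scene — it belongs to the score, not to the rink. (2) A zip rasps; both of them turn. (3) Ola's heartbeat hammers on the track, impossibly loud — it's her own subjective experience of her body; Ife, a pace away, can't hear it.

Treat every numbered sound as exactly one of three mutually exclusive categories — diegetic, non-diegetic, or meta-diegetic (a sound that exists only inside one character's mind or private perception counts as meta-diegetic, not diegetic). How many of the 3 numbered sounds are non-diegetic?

(1) is non-diegetic: nothing in the rink produces it and the characters don't hear it — pure soundtrack.
(2) a zip is a real object/event in the scene's world → diegetic.
Sound (3): point-of-audition from inside Ola's body; not a sound in the room, so meta-diegetic.
So 1 of the 3 is non-diegetic: (1).

1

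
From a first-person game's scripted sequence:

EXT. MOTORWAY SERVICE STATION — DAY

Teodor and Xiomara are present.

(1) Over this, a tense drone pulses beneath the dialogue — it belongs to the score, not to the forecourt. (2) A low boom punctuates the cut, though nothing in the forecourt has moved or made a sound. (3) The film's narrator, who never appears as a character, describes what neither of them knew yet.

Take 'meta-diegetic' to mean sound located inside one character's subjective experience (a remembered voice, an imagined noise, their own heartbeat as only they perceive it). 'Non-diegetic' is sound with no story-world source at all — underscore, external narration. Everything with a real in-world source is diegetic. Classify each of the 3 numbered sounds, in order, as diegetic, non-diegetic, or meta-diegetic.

Sound (1): nothing in the forecourt produces it and the characters don't hear it — pure soundtrack, so non-diegetic.
Sound (2): it's a sound-design accent with no in-world source; no one in the scene can hear it, so non-diegetic.
(3) is non-diegetic: the narrator exists outside the story world, addressing only the audience.

non-diegetic, non-diegetic, non-diegetic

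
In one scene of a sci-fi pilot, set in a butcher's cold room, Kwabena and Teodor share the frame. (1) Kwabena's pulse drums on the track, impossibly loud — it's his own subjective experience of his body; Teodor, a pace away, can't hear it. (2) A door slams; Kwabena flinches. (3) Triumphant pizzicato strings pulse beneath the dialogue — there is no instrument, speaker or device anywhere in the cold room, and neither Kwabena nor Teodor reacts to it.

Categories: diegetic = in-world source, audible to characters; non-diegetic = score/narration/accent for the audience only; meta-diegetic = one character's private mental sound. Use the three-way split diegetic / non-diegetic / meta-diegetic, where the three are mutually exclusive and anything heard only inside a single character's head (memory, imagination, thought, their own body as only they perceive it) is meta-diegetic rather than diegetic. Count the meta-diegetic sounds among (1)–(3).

(1) point-of-audition from inside Kwabena's body; not a sound in the room → meta-diegetic.
Sound (2): the sound comes from a door physically present in the location, so diegetic.
Sound (3): nothing in the cold room produces it and the characters don't hear it — pure soundtrack, so non-diegetic.
Meta-diegetic: (1) — that's 1.

1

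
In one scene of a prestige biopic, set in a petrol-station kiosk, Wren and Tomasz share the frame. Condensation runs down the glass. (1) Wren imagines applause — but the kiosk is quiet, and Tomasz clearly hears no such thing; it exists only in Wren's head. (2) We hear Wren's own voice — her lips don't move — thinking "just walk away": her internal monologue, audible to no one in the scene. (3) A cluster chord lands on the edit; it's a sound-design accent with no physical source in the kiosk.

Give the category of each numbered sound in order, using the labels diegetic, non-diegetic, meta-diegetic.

Sound (1): the sound is imagined by Wren; nothing in the story world is producing it and Tomasz can't hear it, so meta-diegetic.
(2) Wren's thought-voice: a private mental sound no other character can hear → meta-diegetic.
Sound (3): an editorial stinger — it belongs to the cut, not the story world, so non-diegetic.

meta-diegetic, meta-diegetic, non-diegetic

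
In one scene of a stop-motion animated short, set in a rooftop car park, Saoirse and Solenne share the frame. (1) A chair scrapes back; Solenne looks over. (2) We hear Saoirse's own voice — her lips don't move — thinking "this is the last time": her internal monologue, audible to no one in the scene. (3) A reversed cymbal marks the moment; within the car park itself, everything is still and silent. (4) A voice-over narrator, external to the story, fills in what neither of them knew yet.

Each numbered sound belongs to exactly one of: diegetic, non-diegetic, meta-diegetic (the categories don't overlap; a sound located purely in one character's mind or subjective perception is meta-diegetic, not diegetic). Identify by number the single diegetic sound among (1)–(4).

1

(1) is diegetic: the sound comes from a chair physically present in the location.
Sound (2): Saoirse's thought-voice: a private mental sound no other character can hear, so meta-diegetic.
(3) is non-diegetic: an editorial stinger — it belongs to the cut, not the story world.
(4) is non-diegetic: commentary laid over the scene from outside the fiction.
Only (1) is diegetic.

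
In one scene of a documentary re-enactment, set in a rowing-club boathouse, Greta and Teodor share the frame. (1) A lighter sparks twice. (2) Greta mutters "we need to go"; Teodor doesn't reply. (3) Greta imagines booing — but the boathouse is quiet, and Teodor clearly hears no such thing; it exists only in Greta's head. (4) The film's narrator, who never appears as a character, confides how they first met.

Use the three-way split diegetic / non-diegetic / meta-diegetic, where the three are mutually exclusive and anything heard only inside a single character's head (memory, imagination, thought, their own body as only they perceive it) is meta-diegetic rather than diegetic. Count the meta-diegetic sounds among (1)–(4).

Sound (1): a lighter is a real object/event in the scene's world, so diegetic.
(2) spoken by a character present in the story world → diegetic.
(3) is meta-diegetic: subjective to Greta: the boathouse is silent and Teodor hears nothing.
(4) is non-diegetic: the narrator exists outside the story world, addressing only the audience.
Meta-diegetic: (3) — that's 1.

1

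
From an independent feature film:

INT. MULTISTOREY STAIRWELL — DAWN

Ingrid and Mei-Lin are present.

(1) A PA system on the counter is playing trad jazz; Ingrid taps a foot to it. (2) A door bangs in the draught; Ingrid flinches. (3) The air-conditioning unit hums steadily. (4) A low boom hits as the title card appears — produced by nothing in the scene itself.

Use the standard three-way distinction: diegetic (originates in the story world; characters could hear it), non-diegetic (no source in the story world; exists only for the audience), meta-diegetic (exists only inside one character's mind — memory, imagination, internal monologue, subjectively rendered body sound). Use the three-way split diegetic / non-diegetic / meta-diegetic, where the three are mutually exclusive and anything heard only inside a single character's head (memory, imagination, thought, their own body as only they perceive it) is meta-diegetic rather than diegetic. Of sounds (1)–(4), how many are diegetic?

Sound (1): a PA system is a physical source in the scene and Ingrid reacts to it, so diegetic.
(2) the sound comes from a door physically present in the location → diegetic.
(3) is diegetic: it's the actual ambient sound of the location.
Sound (4): nothing in the scene produces it; it's an accent added for the audience, so non-diegetic.
So 3 of the 4 are diegetic: (1), (2), (3).

3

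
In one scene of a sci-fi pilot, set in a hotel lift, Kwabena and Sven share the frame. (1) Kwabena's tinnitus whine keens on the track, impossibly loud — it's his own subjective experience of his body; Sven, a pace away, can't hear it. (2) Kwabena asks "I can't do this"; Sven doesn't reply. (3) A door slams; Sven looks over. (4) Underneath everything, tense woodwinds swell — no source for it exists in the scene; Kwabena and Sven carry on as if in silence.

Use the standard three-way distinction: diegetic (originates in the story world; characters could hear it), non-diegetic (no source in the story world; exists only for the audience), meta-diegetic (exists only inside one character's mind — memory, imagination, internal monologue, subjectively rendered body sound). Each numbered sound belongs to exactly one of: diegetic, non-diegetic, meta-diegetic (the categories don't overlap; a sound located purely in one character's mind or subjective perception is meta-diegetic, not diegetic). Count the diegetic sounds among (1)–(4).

2

(1) is meta-diegetic: point-of-audition from inside Kwabena's body; not a sound in the room.
(2) is diegetic: Kwabena is a character speaking aloud in the scene.
(3) the sound comes from a door physically present in the location → diegetic.
(4) is non-diegetic: nothing in the lift produces it and the characters don't hear it — pure soundtrack.
Diegetic: (2), (3) — that's 2.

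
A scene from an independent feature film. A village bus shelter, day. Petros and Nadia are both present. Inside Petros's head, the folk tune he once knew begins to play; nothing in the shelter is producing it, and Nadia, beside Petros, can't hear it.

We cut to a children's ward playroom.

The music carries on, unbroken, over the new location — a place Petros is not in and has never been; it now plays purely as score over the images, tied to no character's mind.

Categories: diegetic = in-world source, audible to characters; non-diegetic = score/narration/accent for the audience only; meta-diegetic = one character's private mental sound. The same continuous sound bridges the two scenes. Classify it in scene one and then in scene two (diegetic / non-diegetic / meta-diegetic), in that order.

meta-diegetic, non-diegetic

Scene one: the music exists only inside Petros's mind; Nadia can't hear it → meta-diegetic.
Scene two: it's detached from Petros entirely and plays over unrelated images with no in-world source — conventional underscore → non-diegetic.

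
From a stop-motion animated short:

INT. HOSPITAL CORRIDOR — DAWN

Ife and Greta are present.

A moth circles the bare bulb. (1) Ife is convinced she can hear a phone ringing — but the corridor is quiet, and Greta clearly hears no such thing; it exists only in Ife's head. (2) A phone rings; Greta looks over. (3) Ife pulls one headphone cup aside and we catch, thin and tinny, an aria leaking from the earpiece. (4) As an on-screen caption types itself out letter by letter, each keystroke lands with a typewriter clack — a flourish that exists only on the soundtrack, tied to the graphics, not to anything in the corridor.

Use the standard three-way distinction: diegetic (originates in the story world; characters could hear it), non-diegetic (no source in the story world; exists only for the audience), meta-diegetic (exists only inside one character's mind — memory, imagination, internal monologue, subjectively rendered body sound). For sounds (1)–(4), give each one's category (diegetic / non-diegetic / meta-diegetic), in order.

meta-diegetic, diegetic, diegetic, non-diegetic

(1) is meta-diegetic: Ife alone 'hears' it — an imagined sound, not present in the space.
Sound (2): a phone is a real object/event in the scene's world, so diegetic.
(3) is diegetic: the headphones are an on-screen source.
Sound (4): it accompanies on-screen graphics, not anything inside the story world, so non-diegetic.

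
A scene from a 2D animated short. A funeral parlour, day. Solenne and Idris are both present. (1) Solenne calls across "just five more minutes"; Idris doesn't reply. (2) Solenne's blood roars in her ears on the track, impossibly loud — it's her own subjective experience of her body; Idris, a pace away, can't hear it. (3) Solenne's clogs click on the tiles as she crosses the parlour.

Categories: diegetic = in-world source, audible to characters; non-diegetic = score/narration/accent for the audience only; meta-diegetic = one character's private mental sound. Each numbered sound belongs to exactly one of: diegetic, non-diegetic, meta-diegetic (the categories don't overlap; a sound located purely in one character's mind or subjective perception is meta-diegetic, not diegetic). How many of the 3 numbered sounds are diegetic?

2

(1) is diegetic: Solenne is a character speaking aloud in the scene.
Sound (2): a subjective body sound — Solenne's private perception, inaudible to Idris, so meta-diegetic.
(3) is diegetic: it's the physical sound of Solenne moving in the space.
So 2 of the 3 are diegetic: (1), (3).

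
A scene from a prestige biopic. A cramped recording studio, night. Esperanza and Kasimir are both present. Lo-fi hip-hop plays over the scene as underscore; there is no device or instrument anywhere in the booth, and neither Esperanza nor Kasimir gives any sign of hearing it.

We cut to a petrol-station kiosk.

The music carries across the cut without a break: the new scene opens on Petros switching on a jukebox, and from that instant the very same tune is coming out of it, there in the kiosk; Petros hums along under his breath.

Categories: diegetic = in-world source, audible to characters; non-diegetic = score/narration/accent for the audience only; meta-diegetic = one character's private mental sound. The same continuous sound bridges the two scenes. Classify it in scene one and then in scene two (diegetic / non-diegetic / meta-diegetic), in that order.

Scene one: there's no in-world source anywhere and no character hears it — underscore for the audience only → non-diegetic.
Scene two: once Petros turns on a jukebox, the music has a real source in the story world and Petros reacts to it → diegetic.

non-diegetic, diegetic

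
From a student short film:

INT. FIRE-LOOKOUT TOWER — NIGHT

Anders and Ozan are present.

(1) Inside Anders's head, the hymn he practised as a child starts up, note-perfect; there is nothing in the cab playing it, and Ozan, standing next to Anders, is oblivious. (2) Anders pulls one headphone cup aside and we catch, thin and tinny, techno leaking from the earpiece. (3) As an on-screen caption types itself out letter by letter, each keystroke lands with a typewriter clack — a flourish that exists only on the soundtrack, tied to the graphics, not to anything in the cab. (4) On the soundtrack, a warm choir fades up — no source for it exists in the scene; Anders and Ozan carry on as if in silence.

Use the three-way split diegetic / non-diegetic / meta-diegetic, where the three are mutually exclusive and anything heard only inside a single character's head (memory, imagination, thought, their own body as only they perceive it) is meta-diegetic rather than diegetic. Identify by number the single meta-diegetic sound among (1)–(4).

(1) remembered music, private to Anders — Ozan is oblivious because it isn't in the room → meta-diegetic.
Sound (2): it's leaking from a physical pair of headphones in the scene, so diegetic.
(3) is non-diegetic: the caption isn't part of the story world, so neither is the sound tied to it.
(4) nothing in the cab produces it and the characters don't hear it — pure soundtrack → non-diegetic.
Only (1) is meta-diegetic.

1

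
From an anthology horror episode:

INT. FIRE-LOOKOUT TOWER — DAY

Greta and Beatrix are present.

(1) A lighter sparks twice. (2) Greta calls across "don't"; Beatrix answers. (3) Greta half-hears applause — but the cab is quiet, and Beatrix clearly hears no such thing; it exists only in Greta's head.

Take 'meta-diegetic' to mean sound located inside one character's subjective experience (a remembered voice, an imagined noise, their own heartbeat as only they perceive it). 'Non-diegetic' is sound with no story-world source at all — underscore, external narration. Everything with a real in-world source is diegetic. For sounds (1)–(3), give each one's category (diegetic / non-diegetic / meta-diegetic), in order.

(1) a lighter is a real object/event in the scene's world → diegetic.
(2) is diegetic: Greta is a character speaking aloud in the scene.
(3) the sound is imagined by Greta; nothing in the story world is producing it and Beatrix can't hear it → meta-diegetic.

diegetic, diegetic, meta-diegetic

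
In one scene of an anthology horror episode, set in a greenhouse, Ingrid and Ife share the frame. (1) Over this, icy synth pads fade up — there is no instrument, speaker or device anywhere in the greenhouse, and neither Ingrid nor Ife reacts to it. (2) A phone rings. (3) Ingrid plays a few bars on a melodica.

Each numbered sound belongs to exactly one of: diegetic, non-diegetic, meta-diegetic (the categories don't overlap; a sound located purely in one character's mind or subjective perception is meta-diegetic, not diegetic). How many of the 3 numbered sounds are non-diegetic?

1

(1) is non-diegetic: it has no source in the story world and no character can hear it — it's underscore.
Sound (2): an in-world source (a phone); characters could hear it, so diegetic.
(3) is diegetic: a character is playing a melodica on screen.
So 1 of the 3 is non-diegetic: (1).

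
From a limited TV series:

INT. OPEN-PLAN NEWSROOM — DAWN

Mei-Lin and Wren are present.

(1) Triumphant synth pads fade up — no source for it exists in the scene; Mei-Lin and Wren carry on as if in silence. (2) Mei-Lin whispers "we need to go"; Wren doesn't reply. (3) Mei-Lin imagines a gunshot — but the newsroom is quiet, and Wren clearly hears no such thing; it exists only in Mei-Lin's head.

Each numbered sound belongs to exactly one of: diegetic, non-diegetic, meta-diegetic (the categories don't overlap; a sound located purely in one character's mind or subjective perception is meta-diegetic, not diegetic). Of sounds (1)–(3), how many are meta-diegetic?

(1) is non-diegetic: score with no on-screen or off-screen source; it exists for the audience alone.
(2) is diegetic: spoken by a character present in the story world.
(3) the sound is imagined by Mei-Lin; nothing in the story world is producing it and Wren can't hear it → meta-diegetic.
So 1 of the 3 is meta-diegetic: (3).

1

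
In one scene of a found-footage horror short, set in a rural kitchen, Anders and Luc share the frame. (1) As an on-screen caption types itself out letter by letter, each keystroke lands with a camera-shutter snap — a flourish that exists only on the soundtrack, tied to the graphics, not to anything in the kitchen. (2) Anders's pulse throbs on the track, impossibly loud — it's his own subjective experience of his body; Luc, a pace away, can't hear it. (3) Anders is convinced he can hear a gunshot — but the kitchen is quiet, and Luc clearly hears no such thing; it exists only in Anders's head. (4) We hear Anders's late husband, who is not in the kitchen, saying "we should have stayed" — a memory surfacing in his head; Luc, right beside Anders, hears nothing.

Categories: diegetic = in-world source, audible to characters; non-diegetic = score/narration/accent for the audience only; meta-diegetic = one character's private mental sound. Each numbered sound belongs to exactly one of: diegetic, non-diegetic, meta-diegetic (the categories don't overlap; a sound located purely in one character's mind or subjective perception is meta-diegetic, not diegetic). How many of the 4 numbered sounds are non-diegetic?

(1) it accompanies on-screen graphics, not anything inside the story world → non-diegetic.
(2) is meta-diegetic: it's Anders's internal bodily sensation rendered as sound; only Anders 'hears' it.
(3) the sound is imagined by Anders; nothing in the story world is producing it and Luc can't hear it → meta-diegetic.
(4) is meta-diegetic: it's Anders's recollection rendered as sound; the other character can't hear it.
Non-diegetic: (1) — that's 1.

1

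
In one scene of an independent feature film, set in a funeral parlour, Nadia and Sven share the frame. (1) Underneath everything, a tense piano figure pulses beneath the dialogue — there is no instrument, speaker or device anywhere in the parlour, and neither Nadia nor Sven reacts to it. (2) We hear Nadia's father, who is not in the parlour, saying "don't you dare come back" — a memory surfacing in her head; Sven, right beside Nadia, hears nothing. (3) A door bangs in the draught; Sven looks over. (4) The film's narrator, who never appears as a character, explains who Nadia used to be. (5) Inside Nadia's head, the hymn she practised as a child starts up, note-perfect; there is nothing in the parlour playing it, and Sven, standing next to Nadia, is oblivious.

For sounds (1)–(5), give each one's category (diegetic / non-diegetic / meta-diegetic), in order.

non-diegetic, meta-diegetic, diegetic, non-diegetic, meta-diegetic

(1) is non-diegetic: it has no source in the story world and no character can hear it — it's underscore.
Sound (2): a remembered line, private to Nadia — not present in the room, not audible to Sven, so meta-diegetic.
(3) a door is a real object/event in the scene's world → diegetic.
(4) is non-diegetic: the narrator exists outside the story world, addressing only the audience.
(5) it lives in Nadia's subjectivity, not in the parlour → meta-diegetic.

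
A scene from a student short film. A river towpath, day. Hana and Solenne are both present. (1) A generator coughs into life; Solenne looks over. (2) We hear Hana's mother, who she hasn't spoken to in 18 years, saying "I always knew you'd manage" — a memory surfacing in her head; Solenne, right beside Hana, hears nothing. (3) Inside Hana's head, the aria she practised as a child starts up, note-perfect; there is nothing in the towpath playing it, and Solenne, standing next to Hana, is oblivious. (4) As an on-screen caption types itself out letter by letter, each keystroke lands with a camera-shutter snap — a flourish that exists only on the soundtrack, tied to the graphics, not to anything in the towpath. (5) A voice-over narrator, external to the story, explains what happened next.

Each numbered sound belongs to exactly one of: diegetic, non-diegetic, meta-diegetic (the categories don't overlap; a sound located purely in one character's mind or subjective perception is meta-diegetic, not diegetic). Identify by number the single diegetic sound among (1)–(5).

(1) an in-world source (a generator); characters could hear it → diegetic.
(2) it's Hana's recollection rendered as sound; the other character can't hear it → meta-diegetic.
(3) is meta-diegetic: remembered music, private to Hana — Solenne is oblivious because it isn't in the room.
(4) is non-diegetic: the caption isn't part of the story world, so neither is the sound tied to it.
(5) commentary laid over the scene from outside the fiction → non-diegetic.
Only (1) is diegetic.

1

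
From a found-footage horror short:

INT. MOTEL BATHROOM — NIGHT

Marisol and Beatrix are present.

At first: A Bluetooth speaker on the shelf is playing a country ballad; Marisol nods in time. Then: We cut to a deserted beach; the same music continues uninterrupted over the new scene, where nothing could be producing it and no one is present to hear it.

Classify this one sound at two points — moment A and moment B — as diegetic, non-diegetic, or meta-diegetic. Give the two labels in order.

diegetic, non-diegetic

Moment A: a Bluetooth speaker is a real in-scene source and Marisol reacts to it → diegetic.
Moment B: there is no longer any in-world source and no one can hear it — it has become underscore → non-diegetic.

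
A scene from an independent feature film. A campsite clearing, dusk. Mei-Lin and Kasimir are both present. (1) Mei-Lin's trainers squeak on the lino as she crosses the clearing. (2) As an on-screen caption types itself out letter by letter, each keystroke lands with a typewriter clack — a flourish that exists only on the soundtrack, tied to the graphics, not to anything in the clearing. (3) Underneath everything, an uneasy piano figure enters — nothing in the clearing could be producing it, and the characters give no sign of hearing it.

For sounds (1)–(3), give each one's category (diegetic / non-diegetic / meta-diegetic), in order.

diegetic, non-diegetic, non-diegetic

(1) it's the physical sound of Mei-Lin moving in the space → diegetic.
(2) sound married to a title/caption — outside the diegesis by definition → non-diegetic.
(3) score with no on-screen or off-screen source; it exists for the audience alone → non-diegetic.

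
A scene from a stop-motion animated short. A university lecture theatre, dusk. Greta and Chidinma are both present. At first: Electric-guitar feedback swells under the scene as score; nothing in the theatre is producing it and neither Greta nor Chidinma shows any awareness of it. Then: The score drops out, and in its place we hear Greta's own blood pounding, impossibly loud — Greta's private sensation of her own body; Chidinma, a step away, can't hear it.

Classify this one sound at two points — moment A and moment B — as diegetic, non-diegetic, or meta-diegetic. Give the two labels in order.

non-diegetic, meta-diegetic

Moment A: underscore with no in-world source, inaudible to the characters → non-diegetic.
Moment B: the body sound is Greta's subjective perception alone — Chidinma can't hear it → meta-diegetic.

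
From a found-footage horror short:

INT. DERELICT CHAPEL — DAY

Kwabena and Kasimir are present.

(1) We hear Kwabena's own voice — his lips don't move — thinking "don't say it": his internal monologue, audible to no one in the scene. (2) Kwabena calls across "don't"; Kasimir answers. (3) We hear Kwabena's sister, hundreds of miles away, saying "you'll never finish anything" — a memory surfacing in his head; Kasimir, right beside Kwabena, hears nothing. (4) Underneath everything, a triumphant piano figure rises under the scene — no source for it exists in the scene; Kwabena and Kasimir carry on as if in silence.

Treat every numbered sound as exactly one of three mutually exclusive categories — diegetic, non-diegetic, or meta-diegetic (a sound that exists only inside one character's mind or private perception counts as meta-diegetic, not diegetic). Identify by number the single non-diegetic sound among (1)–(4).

4

Sound (1): internal monologue — inside Kwabena's mind, not spoken into the scene, so meta-diegetic.
(2) Kwabena is a character speaking aloud in the scene → diegetic.
(3) is meta-diegetic: a remembered line, private to Kwabena — not present in the room, not audible to Kasimir.
(4) it has no source in the story world and no character can hear it — it's underscore → non-diegetic.
Only (4) is non-diegetic.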